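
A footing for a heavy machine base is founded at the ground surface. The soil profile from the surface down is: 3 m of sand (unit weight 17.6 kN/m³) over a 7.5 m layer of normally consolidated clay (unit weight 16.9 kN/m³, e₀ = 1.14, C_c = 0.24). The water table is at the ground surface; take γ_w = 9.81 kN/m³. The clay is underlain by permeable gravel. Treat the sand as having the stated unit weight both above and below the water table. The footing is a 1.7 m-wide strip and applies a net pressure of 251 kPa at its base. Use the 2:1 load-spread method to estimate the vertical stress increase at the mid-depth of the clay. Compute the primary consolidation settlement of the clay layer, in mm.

Mid-depth of clay below the ground surface: z = 3 + 7.5/2 = 6.75 m.
Total vertical stress at mid-clay: σ_v = 17.6×3 + 16.9×3.75 = 116.17 kPa.
Pore pressure: u = 9.81×(6.75 − 0) = 66.218 kPa.
Initial effective stress: σ'_0 = σ_v − u = 116.17 − 66.218 = 49.952 kPa.
Stress increase at mid-clay by the 2:1 spreading method:
Δσ = qB/(B+z) = 251×1.7/(1.7+6.75) = 50.497 kPa
Final effective stress: σ'_f = σ'_0 + Δσ = 49.952 + 50.497 = 100.45 kPa.
Normally consolidated clay, so the full stress increment lies on the virgin compression line:
S_c = C_c·H/(1+e₀)·log₁₀(σ'_f/σ'_0) = 0.24×7.5/(1+1.14)×log₁₀(100.45/49.952)
    = 0.84112 × 0.3034 = 0.2552 m

S_c ≈ 255 mm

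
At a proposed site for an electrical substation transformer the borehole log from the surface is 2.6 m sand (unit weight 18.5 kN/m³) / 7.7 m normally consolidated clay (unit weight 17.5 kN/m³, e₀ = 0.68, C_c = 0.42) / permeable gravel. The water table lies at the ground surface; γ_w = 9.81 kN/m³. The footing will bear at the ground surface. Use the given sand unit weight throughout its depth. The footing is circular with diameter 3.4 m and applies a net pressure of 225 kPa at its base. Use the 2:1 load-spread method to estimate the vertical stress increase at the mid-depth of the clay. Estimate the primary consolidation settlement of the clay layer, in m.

S_c ≈ 0.347 m

Mid-depth of clay below the ground surface: z = 2.6 + 7.7/2 = 6.45 m.
Total vertical stress at mid-clay: σ_v = 18.5×2.6 + 17.5×3.85 = 115.47 kPa.
Pore pressure: u = 9.81×(6.45 − 0) = 63.275 kPa.
Initial effective stress: σ'_0 = σ_v − u = 115.47 − 63.275 = 52.195 kPa.
Stress increase at mid-clay by the 2:1 spreading method:
Δσ ≈ qD²/(D+z)² = 225×3.4²/(3.4+6.45)² = 26.808 kPa
Final effective stress: σ'_f = σ'_0 + Δσ = 52.195 + 26.808 = 79.003 kPa.
Normally consolidated clay, so the full stress increment lies on the virgin compression line:
S_c = C_c·H/(1+e₀)·log₁₀(σ'_f/σ'_0) = 0.42×7.7/(1+0.68)×log₁₀(79.003/52.195)
    = 1.925 × 0.18001 = 0.3465 m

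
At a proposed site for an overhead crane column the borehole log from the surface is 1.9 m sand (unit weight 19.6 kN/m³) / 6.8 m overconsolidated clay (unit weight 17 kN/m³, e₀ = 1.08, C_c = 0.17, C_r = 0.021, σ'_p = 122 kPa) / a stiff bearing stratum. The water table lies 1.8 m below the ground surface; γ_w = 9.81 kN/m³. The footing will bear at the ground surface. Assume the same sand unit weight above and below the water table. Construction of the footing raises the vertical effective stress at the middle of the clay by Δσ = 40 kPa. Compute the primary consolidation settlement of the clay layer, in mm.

S_c ≈ 15.1 mm

Mid-depth of clay below the ground surface: z = 1.9 + 6.8/2 = 5.3 m.
Total vertical stress at mid-clay: σ_v = 19.6×1.9 + 17×3.4 = 95.04 kPa.
Pore pressure: u = 9.81×(5.3 − 1.8) = 34.335 kPa.
Initial effective stress: σ'_0 = σ_v − u = 95.04 − 34.335 = 60.705 kPa.
Final effective stress: σ'_f = 60.705 + 40 = 100.7 kPa.
σ'_f = 100.7 ≤ σ'_p = 122 kPa, so the clay remains overconsolidated and only the recompression index applies:
S_c = C_r·H/(1+e₀)·log₁₀(σ'_f/σ'_0) = 0.021×6.8/2.08×log₁₀(100.7/60.705)
    = 0.068653 × 0.21981 = 0.01509 m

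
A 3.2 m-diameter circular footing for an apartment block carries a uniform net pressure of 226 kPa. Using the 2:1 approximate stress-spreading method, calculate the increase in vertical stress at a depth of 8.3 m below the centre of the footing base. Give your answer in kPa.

Δσ_z ≈ 17.5 kPa

By the 2:1 method the load spreads at 1 horizontal : 2 vertical, so at depth z the loaded area has grown by z in each plan dimension:
Δσ ≈ qD²/(D+z)² = 226×3.2²/(3.2+8.3)² = 17.499 kPa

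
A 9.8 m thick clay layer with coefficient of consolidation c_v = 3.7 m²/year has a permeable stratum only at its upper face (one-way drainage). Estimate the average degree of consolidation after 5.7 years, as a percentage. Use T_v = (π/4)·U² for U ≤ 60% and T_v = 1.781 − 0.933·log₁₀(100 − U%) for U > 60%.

Drainage path length: H_d = H = 9.8 m (single drainage).
T_v = c_v·t/H_d² = 3.7×5.7/9.8² = 0.2196.
T_v = 0.2196 corresponds to the U ≤ 60% branch:
U = √(4T_v/π) = 0.5288

U ≈ 52.9 %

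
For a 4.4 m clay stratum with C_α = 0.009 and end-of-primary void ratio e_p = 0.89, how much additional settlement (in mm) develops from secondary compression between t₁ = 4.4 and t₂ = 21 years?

S_s ≈ 14.2 mm

Secondary compression: S_s = C_α·H/(1+e_p)·log₁₀(t₂/t₁)
S_s = 0.009×4.4/(1+0.89)×log₁₀(21/4.4)
    = 0.02095 × 0.6788 = 0.01422 m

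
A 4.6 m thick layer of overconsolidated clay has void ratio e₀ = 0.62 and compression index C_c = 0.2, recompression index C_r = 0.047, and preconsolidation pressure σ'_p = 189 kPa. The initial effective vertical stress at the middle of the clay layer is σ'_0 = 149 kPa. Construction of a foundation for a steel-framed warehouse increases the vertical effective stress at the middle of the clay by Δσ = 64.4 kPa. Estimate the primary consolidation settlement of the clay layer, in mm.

S_c ≈ 43.7 mm

Final effective stress: σ'_f = 149 + 64.4 = 213.4 kPa.
σ'_f = 213.4 > σ'_p = 189 kPa, so the stress path crosses the preconsolidation pressure — recompression up to σ'_p, then virgin compression beyond:
S_c = H/(1+e₀)·[C_r·log₁₀(σ'_p/σ'_0) + C_c·log₁₀(σ'_f/σ'_p)]
    = 4.6/1.62 × [0.047×log₁₀(189/149) + 0.2×log₁₀(213.4/189)]
    = 2.8395 × [0.004854 + 0.010547] = 0.04373 m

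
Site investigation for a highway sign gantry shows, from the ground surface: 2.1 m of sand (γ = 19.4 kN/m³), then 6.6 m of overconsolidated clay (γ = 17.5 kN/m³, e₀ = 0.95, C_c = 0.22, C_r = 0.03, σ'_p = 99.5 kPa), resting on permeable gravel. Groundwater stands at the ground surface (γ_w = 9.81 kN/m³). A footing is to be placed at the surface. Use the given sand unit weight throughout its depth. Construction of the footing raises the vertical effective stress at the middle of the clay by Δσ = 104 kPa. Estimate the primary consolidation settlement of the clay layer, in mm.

Mid-depth of clay below the ground surface: z = 2.1 + 6.6/2 = 5.4 m.
Total vertical stress at mid-clay: σ_v = 19.4×2.1 + 17.5×3.3 = 98.49 kPa.
Pore pressure: u = 9.81×(5.4 − 0) = 52.974 kPa.
Initial effective stress: σ'_0 = σ_v − u = 98.49 − 52.974 = 45.516 kPa.
Final effective stress: σ'_f = 45.516 + 104 = 149.52 kPa.
σ'_f = 149.52 > σ'_p = 99.5 kPa, so the stress path crosses the preconsolidation pressure — recompression up to σ'_p, then virgin compression beyond:
S_c = H/(1+e₀)·[C_r·log₁₀(σ'_p/σ'_0) + C_c·log₁₀(σ'_f/σ'_p)]
    = 6.6/1.95 × [0.03×log₁₀(99.5/45.516) + 0.22×log₁₀(149.52/99.5)]
    = 3.3846 × [0.01019 + 0.038913] = 0.1662 m

S_c ≈ 166 mm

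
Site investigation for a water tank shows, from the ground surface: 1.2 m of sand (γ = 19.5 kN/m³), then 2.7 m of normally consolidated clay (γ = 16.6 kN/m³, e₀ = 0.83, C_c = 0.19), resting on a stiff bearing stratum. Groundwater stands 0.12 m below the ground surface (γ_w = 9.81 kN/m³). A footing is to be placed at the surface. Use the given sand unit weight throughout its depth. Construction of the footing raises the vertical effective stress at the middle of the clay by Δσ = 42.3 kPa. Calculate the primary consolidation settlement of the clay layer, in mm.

S_c ≈ 131 mm

Mid-depth of clay below the ground surface: z = 1.2 + 2.7/2 = 2.55 m.
Total vertical stress at mid-clay: σ_v = 19.5×1.2 + 16.6×1.35 = 45.81 kPa.
Pore pressure: u = 9.81×(2.55 − 0.12) = 23.838 kPa.
Initial effective stress: σ'_0 = σ_v − u = 45.81 − 23.838 = 21.972 kPa.
Final effective stress: σ'_f = σ'_0 + Δσ = 21.972 + 42.3 = 64.272 kPa.
Normally consolidated clay, so the full stress increment lies on the virgin compression line:
S_c = C_c·H/(1+e₀)·log₁₀(σ'_f/σ'_0) = 0.19×2.7/(1+0.83)×log₁₀(64.272/21.972)
    = 0.28033 × 0.46615 = 0.1307 m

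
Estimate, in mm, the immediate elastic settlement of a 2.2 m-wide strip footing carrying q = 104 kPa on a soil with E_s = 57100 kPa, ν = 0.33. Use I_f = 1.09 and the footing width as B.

S_e ≈ 3.89 mm

Immediate (elastic) settlement: S_e = q·B·(1−ν²)/E_s · I_f.
S_e = 104 × 2.2 × (1 − 0.33²) / 57100 × 1.09
    = 104 × 2.2 × 0.8911 / 57100 × 1.09
    = 0.003892 m = 3.892 mm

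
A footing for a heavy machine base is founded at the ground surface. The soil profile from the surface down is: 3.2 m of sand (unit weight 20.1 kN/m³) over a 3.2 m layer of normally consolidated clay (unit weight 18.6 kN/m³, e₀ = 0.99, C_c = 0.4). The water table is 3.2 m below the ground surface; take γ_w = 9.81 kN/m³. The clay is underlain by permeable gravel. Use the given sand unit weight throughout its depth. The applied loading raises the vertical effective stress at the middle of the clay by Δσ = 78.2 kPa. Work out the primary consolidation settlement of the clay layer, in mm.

Mid-depth of clay below the ground surface: z = 3.2 + 3.2/2 = 4.8 m.
Total vertical stress at mid-clay: σ_v = 20.1×3.2 + 18.6×1.6 = 94.08 kPa.
Pore pressure: u = 9.81×(4.8 − 3.2) = 15.696 kPa.
Initial effective stress: σ'_0 = σ_v − u = 94.08 − 15.696 = 78.384 kPa.
Final effective stress: σ'_f = σ'_0 + Δσ = 78.384 + 78.2 = 156.58 kPa.
Normally consolidated clay, so the full stress increment lies on the virgin compression line:
S_c = C_c·H/(1+e₀)·log₁₀(σ'_f/σ'_0) = 0.4×3.2/(1+0.99)×log₁₀(156.58/78.384)
    = 0.64322 × 0.30051 = 0.1933 m

S_c ≈ 193 mm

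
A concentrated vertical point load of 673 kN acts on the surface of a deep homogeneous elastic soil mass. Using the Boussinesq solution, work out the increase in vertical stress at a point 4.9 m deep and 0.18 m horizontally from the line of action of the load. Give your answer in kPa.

Boussinesq vertical stress below a point load on an elastic half-space:
Δσ_z = 3P/(2πz²) · [1 + (r/z)²]^(−5/2)
r/z = 0.18/4.9 = 0.036735; [1+(r/z)²]^(−5/2) = 0.99663.
Δσ_z = 3×673/(2π×4.9²) × 0.99663 = 13.383 × 0.99663 = 13.34 kPa

Δσ_z ≈ 13.3 kPa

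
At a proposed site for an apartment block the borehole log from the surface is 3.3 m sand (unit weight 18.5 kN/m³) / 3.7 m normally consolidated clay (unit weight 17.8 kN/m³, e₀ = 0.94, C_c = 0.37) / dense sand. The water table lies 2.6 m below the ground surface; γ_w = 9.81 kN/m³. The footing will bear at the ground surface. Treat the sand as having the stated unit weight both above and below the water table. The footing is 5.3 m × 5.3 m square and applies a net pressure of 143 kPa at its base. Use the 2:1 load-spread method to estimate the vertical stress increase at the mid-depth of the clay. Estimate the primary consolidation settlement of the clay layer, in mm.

Mid-depth of clay below the ground surface: z = 3.3 + 3.7/2 = 5.15 m.
Total vertical stress at mid-clay: σ_v = 18.5×3.3 + 17.8×1.85 = 93.98 kPa.
Pore pressure: u = 9.81×(5.15 − 2.6) = 25.015 kPa.
Initial effective stress: σ'_0 = σ_v − u = 93.98 − 25.015 = 68.965 kPa.
Stress increase at mid-clay by the 2:1 spreading method:
Δσ = qBL/((B+z)(L+z)) = 143×5.3×5.3/((5.3+5.15)(5.3+5.15)) = 36.784 kPa
Final effective stress: σ'_f = σ'_0 + Δσ = 68.965 + 36.784 = 105.75 kPa.
Normally consolidated clay, so the full stress increment lies on the virgin compression line:
S_c = C_c·H/(1+e₀)·log₁₀(σ'_f/σ'_0) = 0.37×3.7/(1+0.94)×log₁₀(105.75/68.965)
    = 0.70567 × 0.18565 = 0.131 m

S_c ≈ 131 mm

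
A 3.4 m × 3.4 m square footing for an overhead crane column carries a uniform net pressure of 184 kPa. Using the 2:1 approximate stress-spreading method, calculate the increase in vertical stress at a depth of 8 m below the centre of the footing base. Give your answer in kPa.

By the 2:1 method the load spreads at 1 horizontal : 2 vertical, so at depth z the loaded area has grown by z in each plan dimension:
Δσ = qBL/((B+z)(L+z)) = 184×3.4×3.4/((3.4+8)(3.4+8)) = 16.367 kPa

Δσ_z ≈ 16.4 kPa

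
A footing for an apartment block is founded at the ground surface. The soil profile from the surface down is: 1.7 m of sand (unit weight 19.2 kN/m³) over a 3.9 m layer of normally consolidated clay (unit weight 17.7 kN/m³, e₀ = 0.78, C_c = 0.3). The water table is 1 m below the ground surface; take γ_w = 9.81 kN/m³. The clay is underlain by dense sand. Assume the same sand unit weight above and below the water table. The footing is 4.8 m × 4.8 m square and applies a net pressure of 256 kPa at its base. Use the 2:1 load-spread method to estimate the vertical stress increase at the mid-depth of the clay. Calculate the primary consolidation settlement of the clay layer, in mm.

S_c ≈ 314 mm

Mid-depth of clay below the ground surface: z = 1.7 + 3.9/2 = 3.65 m.
Total vertical stress at mid-clay: σ_v = 19.2×1.7 + 17.7×1.95 = 67.155 kPa.
Pore pressure: u = 9.81×(3.65 − 1) = 25.997 kPa.
Initial effective stress: σ'_0 = σ_v − u = 67.155 − 25.997 = 41.158 kPa.
Stress increase at mid-clay by the 2:1 spreading method:
Δσ = qBL/((B+z)(L+z)) = 256×4.8×4.8/((4.8+3.65)(4.8+3.65)) = 82.606 kPa
Final effective stress: σ'_f = σ'_0 + Δσ = 41.158 + 82.606 = 123.76 kPa.
Normally consolidated clay, so the full stress increment lies on the virgin compression line:
S_c = C_c·H/(1+e₀)·log₁₀(σ'_f/σ'_0) = 0.3×3.9/(1+0.78)×log₁₀(123.76/41.158)
    = 0.6573 × 0.47813 = 0.3143 m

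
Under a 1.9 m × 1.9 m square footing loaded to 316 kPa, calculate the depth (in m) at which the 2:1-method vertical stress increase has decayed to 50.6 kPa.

z ≈ 2.85 m

2:1 spreading — at depth z the loaded area has grown by z in each plan dimension:
qB²/(B+z)² = Δσ_z ⇒ z = B(√(q/Δσ_z) − 1) = 1.9×(√(316/50.6) − 1) = 2.848 m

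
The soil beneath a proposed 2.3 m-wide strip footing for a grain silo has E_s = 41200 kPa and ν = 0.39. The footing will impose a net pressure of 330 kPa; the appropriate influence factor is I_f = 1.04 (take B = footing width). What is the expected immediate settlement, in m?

Immediate (elastic) settlement: S_e = q·B·(1−ν²)/E_s · I_f.
S_e = 330 × 2.3 × (1 − 0.39²) / 41200 × 1.04
    = 330 × 2.3 × 0.8479 / 41200 × 1.04
    = 0.01625 m

S_e ≈ 0.0162 m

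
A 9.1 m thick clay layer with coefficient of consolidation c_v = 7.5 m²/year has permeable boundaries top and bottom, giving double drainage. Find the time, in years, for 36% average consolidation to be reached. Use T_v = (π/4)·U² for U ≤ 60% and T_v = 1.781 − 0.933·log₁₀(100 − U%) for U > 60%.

t ≈ 0.281 years

Drainage path length: H_d = H/2 = 4.55 m (double drainage).
U ≤ 60%: T_v = (π/4)·U² = (π/4)×0.36² = 0.10179.
t = T_v·H_d²/c_v = 0.10179×4.55²/7.5 = 0.281 years.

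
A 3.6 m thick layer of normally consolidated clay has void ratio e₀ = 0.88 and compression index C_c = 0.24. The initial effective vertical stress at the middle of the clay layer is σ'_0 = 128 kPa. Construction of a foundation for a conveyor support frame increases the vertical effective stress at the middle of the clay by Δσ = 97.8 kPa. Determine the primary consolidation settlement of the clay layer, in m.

Final effective stress: σ'_f = σ'_0 + Δσ = 128 + 97.8 = 225.8 kPa.
Normally consolidated clay, so the full stress increment lies on the virgin compression line:
S_c = C_c·H/(1+e₀)·log₁₀(σ'_f/σ'_0) = 0.24×3.6/(1+0.88)×log₁₀(225.8/128)
    = 0.45957 × 0.24651 = 0.1133 m

S_c ≈ 0.113 m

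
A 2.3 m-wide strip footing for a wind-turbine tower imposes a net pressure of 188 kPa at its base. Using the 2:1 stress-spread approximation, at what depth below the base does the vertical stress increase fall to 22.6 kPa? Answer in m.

z ≈ 16.8 m

2:1 spreading — at depth z the loaded area has grown by z in each plan dimension:
qB/(B+z) = Δσ_z ⇒ z = qB/Δσ_z − B = 188×2.3/22.6 − 2.3 = 16.83 m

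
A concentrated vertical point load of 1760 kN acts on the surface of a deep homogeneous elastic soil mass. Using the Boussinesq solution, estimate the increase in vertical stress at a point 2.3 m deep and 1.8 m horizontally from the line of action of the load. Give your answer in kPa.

Δσ_z ≈ 48.1 kPa

Boussinesq vertical stress below a point load on an elastic half-space:
Δσ_z = 3P/(2πz²) · [1 + (r/z)²]^(−5/2)
r/z = 1.8/2.3 = 0.78261; [1+(r/z)²]^(−5/2) = 0.30288.
Δσ_z = 3×1760/(2π×2.3²) × 0.30288 = 158.85 × 0.30288 = 48.11 kPa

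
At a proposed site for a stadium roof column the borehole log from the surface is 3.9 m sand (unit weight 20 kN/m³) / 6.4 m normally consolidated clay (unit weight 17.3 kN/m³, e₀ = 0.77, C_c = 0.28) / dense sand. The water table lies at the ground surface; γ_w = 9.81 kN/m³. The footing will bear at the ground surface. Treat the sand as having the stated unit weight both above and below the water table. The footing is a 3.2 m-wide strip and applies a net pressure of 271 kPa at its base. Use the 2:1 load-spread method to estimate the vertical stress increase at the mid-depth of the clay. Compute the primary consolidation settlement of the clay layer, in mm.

S_c ≈ 370 mm

Mid-depth of clay below the ground surface: z = 3.9 + 6.4/2 = 7.1 m.
Total vertical stress at mid-clay: σ_v = 20×3.9 + 17.3×3.2 = 133.36 kPa.
Pore pressure: u = 9.81×(7.1 − 0) = 69.651 kPa.
Initial effective stress: σ'_0 = σ_v − u = 133.36 − 69.651 = 63.709 kPa.
Stress increase at mid-clay by the 2:1 spreading method:
Δσ = qB/(B+z) = 271×3.2/(3.2+7.1) = 84.194 kPa
Final effective stress: σ'_f = σ'_0 + Δσ = 63.709 + 84.194 = 147.9 kPa.
Normally consolidated clay, so the full stress increment lies on the virgin compression line:
S_c = C_c·H/(1+e₀)·log₁₀(σ'_f/σ'_0) = 0.28×6.4/(1+0.77)×log₁₀(147.9/63.709)
    = 1.0124 × 0.36577 = 0.3703 m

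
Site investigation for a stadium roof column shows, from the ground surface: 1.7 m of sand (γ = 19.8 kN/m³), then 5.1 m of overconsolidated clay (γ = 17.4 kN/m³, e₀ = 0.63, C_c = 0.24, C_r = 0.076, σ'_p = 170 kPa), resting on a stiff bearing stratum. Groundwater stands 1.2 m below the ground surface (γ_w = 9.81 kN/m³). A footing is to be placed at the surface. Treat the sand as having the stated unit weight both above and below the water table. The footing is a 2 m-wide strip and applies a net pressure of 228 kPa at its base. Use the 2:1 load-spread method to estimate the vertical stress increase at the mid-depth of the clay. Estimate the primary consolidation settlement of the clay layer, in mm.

Mid-depth of clay below the ground surface: z = 1.7 + 5.1/2 = 4.25 m.
Total vertical stress at mid-clay: σ_v = 19.8×1.7 + 17.4×2.55 = 78.03 kPa.
Pore pressure: u = 9.81×(4.25 − 1.2) = 29.921 kPa.
Initial effective stress: σ'_0 = σ_v − u = 78.03 − 29.921 = 48.109 kPa.
Stress increase at mid-clay by the 2:1 spreading method:
Δσ = qB/(B+z) = 228×2/(2+4.25) = 72.96 kPa
Final effective stress: σ'_f = 48.109 + 72.96 = 121.07 kPa.
σ'_f = 121.07 ≤ σ'_p = 170 kPa, so the clay remains overconsolidated and only the recompression index applies:
S_c = C_r·H/(1+e₀)·log₁₀(σ'_f/σ'_0) = 0.076×5.1/1.63×log₁₀(121.07/48.109)
    = 0.23779 × 0.40081 = 0.09531 m

S_c ≈ 95.3 mm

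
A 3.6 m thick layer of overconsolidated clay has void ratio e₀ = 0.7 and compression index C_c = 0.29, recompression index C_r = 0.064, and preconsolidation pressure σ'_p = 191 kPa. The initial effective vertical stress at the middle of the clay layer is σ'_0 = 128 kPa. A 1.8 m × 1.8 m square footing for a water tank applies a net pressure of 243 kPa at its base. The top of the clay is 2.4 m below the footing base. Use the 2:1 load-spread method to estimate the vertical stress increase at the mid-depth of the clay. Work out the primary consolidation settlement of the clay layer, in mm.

Mid-depth of clay below the footing base: z = 2.4 + 3.6/2 = 4.2 m.
Stress increase at mid-clay by the 2:1 spreading method:
Δσ = qBL/((B+z)(L+z)) = 243×1.8×1.8/((1.8+4.2)(1.8+4.2)) = 21.87 kPa
Final effective stress: σ'_f = 128 + 21.87 = 149.87 kPa.
σ'_f = 149.87 ≤ σ'_p = 191 kPa, so the clay remains overconsolidated and only the recompression index applies:
S_c = C_r·H/(1+e₀)·log₁₀(σ'_f/σ'_0) = 0.064×3.6/1.7×log₁₀(149.87/128)
    = 0.13553 × 0.068505 = 0.009284 m

S_c ≈ 9.28 mm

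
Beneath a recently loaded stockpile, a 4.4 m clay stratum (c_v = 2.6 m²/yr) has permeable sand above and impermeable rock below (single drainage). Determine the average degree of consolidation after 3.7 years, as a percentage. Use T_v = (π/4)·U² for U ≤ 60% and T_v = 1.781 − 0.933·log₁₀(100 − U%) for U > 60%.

Drainage path length: H_d = H = 4.4 m (single drainage).
T_v = c_v·t/H_d² = 2.6×3.7/4.4² = 0.4969.
T_v = 0.4969 corresponds to the U > 60% branch:
U = 1 − 10^((1.781 − T_v)/0.933)/100 = 0.7621

U ≈ 76.2 %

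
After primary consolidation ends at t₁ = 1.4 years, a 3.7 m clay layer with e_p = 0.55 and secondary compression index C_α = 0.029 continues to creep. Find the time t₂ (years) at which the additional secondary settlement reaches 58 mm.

S_s = C_α·H/(1+e_p)·log₁₀(t₂/t₁) ⇒ log₁₀(t₂/t₁) = S_s·(1+e_p)/(C_α·H).
log₁₀(t₂/t₁) = 0.058 × (1+0.55) / (0.029×3.7) = 0.8378
t₂ = t₁ × 10^0.8378 = 1.4 × 6.884 = 9.638 years

t₂ ≈ 9.64 years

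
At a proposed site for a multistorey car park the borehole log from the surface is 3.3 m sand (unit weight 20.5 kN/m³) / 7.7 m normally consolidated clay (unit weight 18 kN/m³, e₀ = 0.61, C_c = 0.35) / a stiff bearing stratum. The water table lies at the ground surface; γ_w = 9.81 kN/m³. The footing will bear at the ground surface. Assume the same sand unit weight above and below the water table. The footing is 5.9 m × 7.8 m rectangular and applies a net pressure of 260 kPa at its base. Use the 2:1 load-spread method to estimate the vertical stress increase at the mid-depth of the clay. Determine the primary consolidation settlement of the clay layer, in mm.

S_c ≈ 473 mm

Mid-depth of clay below the ground surface: z = 3.3 + 7.7/2 = 7.15 m.
Total vertical stress at mid-clay: σ_v = 20.5×3.3 + 18×3.85 = 136.95 kPa.
Pore pressure: u = 9.81×(7.15 − 0) = 70.142 kPa.
Initial effective stress: σ'_0 = σ_v − u = 136.95 − 70.142 = 66.808 kPa.
Stress increase at mid-clay by the 2:1 spreading method:
Δσ = qBL/((B+z)(L+z)) = 260×5.9×7.8/((5.9+7.15)(7.8+7.15)) = 61.329 kPa
Final effective stress: σ'_f = σ'_0 + Δσ = 66.808 + 61.329 = 128.14 kPa.
Normally consolidated clay, so the full stress increment lies on the virgin compression line:
S_c = C_c·H/(1+e₀)·log₁₀(σ'_f/σ'_0) = 0.35×7.7/(1+0.61)×log₁₀(128.14/66.808)
    = 1.6739 × 0.28286 = 0.4735 m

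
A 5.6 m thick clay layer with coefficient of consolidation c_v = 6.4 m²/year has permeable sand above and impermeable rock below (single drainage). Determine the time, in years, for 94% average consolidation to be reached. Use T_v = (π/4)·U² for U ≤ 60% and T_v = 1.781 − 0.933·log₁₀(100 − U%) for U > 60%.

t ≈ 5.17 years

Drainage path length: H_d = H = 5.6 m (single drainage).
U > 60%: T_v = 1.781 − 0.933·log₁₀(100 − 94) = 1.055.
t = T_v·H_d²/c_v = 1.055×5.6²/6.4 = 5.169 years.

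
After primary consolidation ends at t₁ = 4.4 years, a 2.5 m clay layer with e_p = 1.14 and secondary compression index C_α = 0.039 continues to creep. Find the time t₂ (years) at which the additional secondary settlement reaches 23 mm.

t₂ ≈ 14.1 years

S_s = C_α·H/(1+e_p)·log₁₀(t₂/t₁) ⇒ log₁₀(t₂/t₁) = S_s·(1+e_p)/(C_α·H).
log₁₀(t₂/t₁) = 0.023 × (1+1.14) / (0.039×2.5) = 0.5048
t₂ = t₁ × 10^0.5048 = 4.4 × 3.198 = 14.07 years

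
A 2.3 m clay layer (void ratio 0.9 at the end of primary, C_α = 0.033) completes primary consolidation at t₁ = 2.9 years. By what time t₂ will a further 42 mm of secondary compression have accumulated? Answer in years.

t₂ ≈ 32.6 years

S_s = C_α·H/(1+e_p)·log₁₀(t₂/t₁) ⇒ log₁₀(t₂/t₁) = S_s·(1+e_p)/(C_α·H).
log₁₀(t₂/t₁) = 0.042 × (1+0.9) / (0.033×2.3) = 1.051
t₂ = t₁ × 10^1.051 = 2.9 × 11.26 = 32.64 years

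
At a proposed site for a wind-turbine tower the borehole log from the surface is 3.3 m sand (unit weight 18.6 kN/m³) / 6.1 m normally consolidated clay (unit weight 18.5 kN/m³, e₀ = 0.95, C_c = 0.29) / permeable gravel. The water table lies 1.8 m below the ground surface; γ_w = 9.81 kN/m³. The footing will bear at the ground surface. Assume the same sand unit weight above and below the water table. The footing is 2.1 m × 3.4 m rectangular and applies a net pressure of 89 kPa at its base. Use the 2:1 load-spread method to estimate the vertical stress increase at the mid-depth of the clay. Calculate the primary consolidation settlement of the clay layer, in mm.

S_c ≈ 39.5 mm

Mid-depth of clay below the ground surface: z = 3.3 + 6.1/2 = 6.35 m.
Total vertical stress at mid-clay: σ_v = 18.6×3.3 + 18.5×3.05 = 117.81 kPa.
Pore pressure: u = 9.81×(6.35 − 1.8) = 44.636 kPa.
Initial effective stress: σ'_0 = σ_v − u = 117.81 − 44.636 = 73.174 kPa.
Stress increase at mid-clay by the 2:1 spreading method:
Δσ = qBL/((B+z)(L+z)) = 89×2.1×3.4/((2.1+6.35)(3.4+6.35)) = 7.7131 kPa
Final effective stress: σ'_f = σ'_0 + Δσ = 73.174 + 7.7131 = 80.887 kPa.
Normally consolidated clay, so the full stress increment lies on the virgin compression line:
S_c = C_c·H/(1+e₀)·log₁₀(σ'_f/σ'_0) = 0.29×6.1/(1+0.95)×log₁₀(80.887/73.174)
    = 0.90718 × 0.043522 = 0.03948 m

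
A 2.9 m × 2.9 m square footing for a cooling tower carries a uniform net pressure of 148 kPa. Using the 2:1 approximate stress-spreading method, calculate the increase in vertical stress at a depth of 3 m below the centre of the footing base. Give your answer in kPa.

Δσ_z ≈ 35.8 kPa

By the 2:1 method the load spreads at 1 horizontal : 2 vertical, so at depth z the loaded area has grown by z in each plan dimension:
Δσ = qBL/((B+z)(L+z)) = 148×2.9×2.9/((2.9+3)(2.9+3)) = 35.756 kPa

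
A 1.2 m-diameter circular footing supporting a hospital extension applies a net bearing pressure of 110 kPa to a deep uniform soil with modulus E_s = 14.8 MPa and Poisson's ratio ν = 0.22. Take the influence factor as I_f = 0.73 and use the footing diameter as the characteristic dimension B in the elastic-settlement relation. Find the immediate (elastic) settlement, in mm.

S_e ≈ 6.2 mm

Immediate (elastic) settlement: S_e = q·B·(1−ν²)/E_s · I_f.
E_s = 14.8 MPa = 14800 kPa.
S_e = 110 × 1.2 × (1 − 0.22²) / 14800 × 0.73
    = 110 × 1.2 × 0.9516 / 14800 × 0.73
    = 0.006196 m = 6.196 mm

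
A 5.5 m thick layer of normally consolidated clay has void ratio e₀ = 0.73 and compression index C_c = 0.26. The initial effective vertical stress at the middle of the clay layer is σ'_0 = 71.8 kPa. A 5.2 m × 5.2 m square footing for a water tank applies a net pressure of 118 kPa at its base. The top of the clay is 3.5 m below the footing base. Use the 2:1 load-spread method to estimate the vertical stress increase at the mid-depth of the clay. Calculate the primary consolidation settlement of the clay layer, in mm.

Mid-depth of clay below the footing base: z = 3.5 + 5.5/2 = 6.25 m.
Stress increase at mid-clay by the 2:1 spreading method:
Δσ = qBL/((B+z)(L+z)) = 118×5.2×5.2/((5.2+6.25)(5.2+6.25)) = 24.338 kPa
Final effective stress: σ'_f = σ'_0 + Δσ = 71.8 + 24.338 = 96.138 kPa.
Normally consolidated clay, so the full stress increment lies on the virgin compression line:
S_c = C_c·H/(1+e₀)·log₁₀(σ'_f/σ'_0) = 0.26×5.5/(1+0.73)×log₁₀(96.138/71.8)
    = 0.82659 × 0.12677 = 0.1048 m

S_c ≈ 105 mm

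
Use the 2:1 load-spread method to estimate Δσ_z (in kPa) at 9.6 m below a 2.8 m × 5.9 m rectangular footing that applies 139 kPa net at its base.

By the 2:1 method the load spreads at 1 horizontal : 2 vertical, so at depth z the loaded area has grown by z in each plan dimension:
Δσ = qBL/((B+z)(L+z)) = 139×2.8×5.9/((2.8+9.6)(5.9+9.6)) = 11.947 kPa

Δσ_z ≈ 11.9 kPa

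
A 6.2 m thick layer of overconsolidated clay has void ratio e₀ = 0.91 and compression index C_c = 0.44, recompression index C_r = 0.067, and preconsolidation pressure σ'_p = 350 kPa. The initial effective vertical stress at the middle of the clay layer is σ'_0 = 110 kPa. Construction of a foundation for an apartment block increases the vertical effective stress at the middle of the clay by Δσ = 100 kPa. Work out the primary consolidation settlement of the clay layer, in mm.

Final effective stress: σ'_f = 110 + 100 = 210 kPa.
σ'_f = 210 ≤ σ'_p = 350 kPa, so the clay remains overconsolidated and only the recompression index applies:
S_c = C_r·H/(1+e₀)·log₁₀(σ'_f/σ'_0) = 0.067×6.2/1.91×log₁₀(210/110)
    = 0.21749 × 0.28083 = 0.06108 m

S_c ≈ 61.1 mm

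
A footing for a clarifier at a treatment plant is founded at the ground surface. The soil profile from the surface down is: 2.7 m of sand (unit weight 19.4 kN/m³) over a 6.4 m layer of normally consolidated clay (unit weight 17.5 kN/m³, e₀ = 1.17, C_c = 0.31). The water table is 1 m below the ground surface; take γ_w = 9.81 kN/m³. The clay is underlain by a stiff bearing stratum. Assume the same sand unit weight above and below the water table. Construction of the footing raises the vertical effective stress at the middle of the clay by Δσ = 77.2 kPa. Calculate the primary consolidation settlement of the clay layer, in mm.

S_c ≈ 327 mm

Mid-depth of clay below the ground surface: z = 2.7 + 6.4/2 = 5.9 m.
Total vertical stress at mid-clay: σ_v = 19.4×2.7 + 17.5×3.2 = 108.38 kPa.
Pore pressure: u = 9.81×(5.9 − 1) = 48.069 kPa.
Initial effective stress: σ'_0 = σ_v − u = 108.38 − 48.069 = 60.311 kPa.
Final effective stress: σ'_f = σ'_0 + Δσ = 60.311 + 77.2 = 137.51 kPa.
Normally consolidated clay, so the full stress increment lies on the virgin compression line:
S_c = C_c·H/(1+e₀)·log₁₀(σ'_f/σ'_0) = 0.31×6.4/(1+1.17)×log₁₀(137.51/60.311)
    = 0.91429 × 0.35794 = 0.3273 m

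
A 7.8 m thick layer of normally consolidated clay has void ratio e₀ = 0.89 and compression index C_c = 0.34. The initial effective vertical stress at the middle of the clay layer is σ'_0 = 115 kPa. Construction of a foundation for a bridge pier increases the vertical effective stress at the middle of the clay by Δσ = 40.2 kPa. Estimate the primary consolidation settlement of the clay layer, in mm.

S_c ≈ 183 mm

Final effective stress: σ'_f = σ'_0 + Δσ = 115 + 40.2 = 155.2 kPa.
Normally consolidated clay, so the full stress increment lies on the virgin compression line:
S_c = C_c·H/(1+e₀)·log₁₀(σ'_f/σ'_0) = 0.34×7.8/(1+0.89)×log₁₀(155.2/115)
    = 1.4032 × 0.13019 = 0.1827 m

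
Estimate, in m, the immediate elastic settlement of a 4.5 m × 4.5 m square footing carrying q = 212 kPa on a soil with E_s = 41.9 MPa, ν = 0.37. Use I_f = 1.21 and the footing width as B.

Immediate (elastic) settlement: S_e = q·B·(1−ν²)/E_s · I_f.
E_s = 41.9 MPa = 41900 kPa.
S_e = 212 × 4.5 × (1 − 0.37²) / 41900 × 1.21
    = 212 × 4.5 × 0.8631 / 41900 × 1.21
    = 0.02378 m

S_e ≈ 0.0238 m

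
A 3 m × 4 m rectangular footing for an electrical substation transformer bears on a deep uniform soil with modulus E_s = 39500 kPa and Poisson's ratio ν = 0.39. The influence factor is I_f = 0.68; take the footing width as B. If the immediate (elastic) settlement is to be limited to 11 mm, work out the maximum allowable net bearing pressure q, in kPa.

S_e = q·B·(1−ν²)/E_s · I_f  ⇒  q = S_e·E_s / (B·(1−ν²)·I_f).
q = 0.011 × 39500 / (3 × 0.8479 × 0.68) = 251.2 kPa

q ≈ 251 kPa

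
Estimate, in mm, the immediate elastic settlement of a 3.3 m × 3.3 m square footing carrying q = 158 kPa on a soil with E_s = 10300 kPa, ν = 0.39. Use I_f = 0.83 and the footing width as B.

Immediate (elastic) settlement: S_e = q·B·(1−ν²)/E_s · I_f.
S_e = 158 × 3.3 × (1 − 0.39²) / 10300 × 0.83
    = 158 × 3.3 × 0.8479 / 10300 × 0.83
    = 0.03563 m = 35.63 mm

S_e ≈ 35.6 mm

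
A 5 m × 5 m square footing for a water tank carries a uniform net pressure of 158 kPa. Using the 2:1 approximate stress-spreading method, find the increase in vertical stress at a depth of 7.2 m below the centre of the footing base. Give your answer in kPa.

By the 2:1 method the load spreads at 1 horizontal : 2 vertical, so at depth z the loaded area has grown by z in each plan dimension:
Δσ = qBL/((B+z)(L+z)) = 158×5×5/((5+7.2)(5+7.2)) = 26.539 kPa

Δσ_z ≈ 26.5 kPa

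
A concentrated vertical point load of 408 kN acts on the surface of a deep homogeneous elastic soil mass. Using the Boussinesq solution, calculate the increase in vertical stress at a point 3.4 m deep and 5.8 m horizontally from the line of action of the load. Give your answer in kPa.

Boussinesq vertical stress below a point load on an elastic half-space:
Δσ_z = 3P/(2πz²) · [1 + (r/z)²]^(−5/2)
r/z = 5.8/3.4 = 1.7059; [1+(r/z)²]^(−5/2) = 0.033079.
Δσ_z = 3×408/(2π×3.4²) × 0.033079 = 16.852 × 0.033079 = 0.5574 kPa

Δσ_z ≈ 0.557 kPa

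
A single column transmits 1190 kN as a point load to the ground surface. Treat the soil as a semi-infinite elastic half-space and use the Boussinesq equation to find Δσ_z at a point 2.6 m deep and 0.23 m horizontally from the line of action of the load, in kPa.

Δσ_z ≈ 82.4 kPa

Boussinesq vertical stress below a point load on an elastic half-space:
Δσ_z = 3P/(2πz²) · [1 + (r/z)²]^(−5/2)
r/z = 0.23/2.6 = 0.088462; [1+(r/z)²]^(−5/2) = 0.9807.
Δσ_z = 3×1190/(2π×2.6²) × 0.9807 = 84.051 × 0.9807 = 82.43 kPa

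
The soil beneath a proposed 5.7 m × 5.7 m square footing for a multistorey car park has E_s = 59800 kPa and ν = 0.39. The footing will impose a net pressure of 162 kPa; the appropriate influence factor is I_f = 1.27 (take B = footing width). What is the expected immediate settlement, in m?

S_e ≈ 0.0166 m

Immediate (elastic) settlement: S_e = q·B·(1−ν²)/E_s · I_f.
S_e = 162 × 5.7 × (1 − 0.39²) / 59800 × 1.27
    = 162 × 5.7 × 0.8479 / 59800 × 1.27
    = 0.01663 m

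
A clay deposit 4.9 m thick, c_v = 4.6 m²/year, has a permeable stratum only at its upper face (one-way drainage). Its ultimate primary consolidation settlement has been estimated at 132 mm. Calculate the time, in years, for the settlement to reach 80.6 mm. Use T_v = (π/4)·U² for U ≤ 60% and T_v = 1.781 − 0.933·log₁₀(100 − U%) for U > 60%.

t ≈ 1.55 years

Drainage path length: H_d = H = 4.9 m (single drainage).
U = S(t)/S_ult = 80.6/132 = 0.6106.
U > 60%: T_v = 1.781 − 0.933·log₁₀(100 − 61.061) = 0.29717.
t = T_v·H_d²/c_v = 0.29717×4.9²/4.6 = 1.551 years.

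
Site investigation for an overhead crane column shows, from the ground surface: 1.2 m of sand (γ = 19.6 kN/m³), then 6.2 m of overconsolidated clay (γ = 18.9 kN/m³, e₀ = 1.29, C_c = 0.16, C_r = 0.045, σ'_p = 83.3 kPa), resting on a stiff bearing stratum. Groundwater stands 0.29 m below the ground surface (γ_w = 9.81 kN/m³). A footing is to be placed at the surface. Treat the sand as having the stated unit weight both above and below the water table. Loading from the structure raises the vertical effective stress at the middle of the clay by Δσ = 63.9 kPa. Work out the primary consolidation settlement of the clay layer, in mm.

S_c ≈ 81.8 mm

Mid-depth of clay below the ground surface: z = 1.2 + 6.2/2 = 4.3 m.
Total vertical stress at mid-clay: σ_v = 19.6×1.2 + 18.9×3.1 = 82.11 kPa.
Pore pressure: u = 9.81×(4.3 − 0.29) = 39.338 kPa.
Initial effective stress: σ'_0 = σ_v − u = 82.11 − 39.338 = 42.772 kPa.
Final effective stress: σ'_f = 42.772 + 63.9 = 106.67 kPa.
σ'_f = 106.67 > σ'_p = 83.3 kPa, so the stress path crosses the preconsolidation pressure — recompression up to σ'_p, then virgin compression beyond:
S_c = H/(1+e₀)·[C_r·log₁₀(σ'_p/σ'_0) + C_c·log₁₀(σ'_f/σ'_p)]
    = 6.2/2.29 × [0.045×log₁₀(83.3/42.772) + 0.16×log₁₀(106.67/83.3)]
    = 2.7074 × [0.013027 + 0.017184] = 0.08179 m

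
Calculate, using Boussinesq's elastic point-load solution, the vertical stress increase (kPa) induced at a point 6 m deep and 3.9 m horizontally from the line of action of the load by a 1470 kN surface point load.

Boussinesq vertical stress below a point load on an elastic half-space:
Δσ_z = 3P/(2πz²) · [1 + (r/z)²]^(−5/2)
r/z = 3.9/6 = 0.65; [1+(r/z)²]^(−5/2) = 0.41435.
Δσ_z = 3×1470/(2π×6²) × 0.41435 = 19.496 × 0.41435 = 8.078 kPa

Δσ_z ≈ 8.08 kPa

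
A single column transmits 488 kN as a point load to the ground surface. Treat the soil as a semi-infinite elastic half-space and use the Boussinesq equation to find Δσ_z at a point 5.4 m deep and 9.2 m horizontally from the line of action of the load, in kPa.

Boussinesq vertical stress below a point load on an elastic half-space:
Δσ_z = 3P/(2πz²) · [1 + (r/z)²]^(−5/2)
r/z = 9.2/5.4 = 1.7037; [1+(r/z)²]^(−5/2) = 0.033236.
Δσ_z = 3×488/(2π×5.4²) × 0.033236 = 7.9905 × 0.033236 = 0.2656 kPa

Δσ_z ≈ 0.266 kPa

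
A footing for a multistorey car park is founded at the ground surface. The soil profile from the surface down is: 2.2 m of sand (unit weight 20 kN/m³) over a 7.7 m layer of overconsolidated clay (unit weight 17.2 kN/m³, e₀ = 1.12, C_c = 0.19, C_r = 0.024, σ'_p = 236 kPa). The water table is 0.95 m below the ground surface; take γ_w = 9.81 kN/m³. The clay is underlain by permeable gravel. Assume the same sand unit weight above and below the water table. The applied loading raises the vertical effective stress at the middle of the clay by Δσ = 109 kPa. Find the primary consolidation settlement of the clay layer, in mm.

Mid-depth of clay below the ground surface: z = 2.2 + 7.7/2 = 6.05 m.
Total vertical stress at mid-clay: σ_v = 20×2.2 + 17.2×3.85 = 110.22 kPa.
Pore pressure: u = 9.81×(6.05 − 0.95) = 50.031 kPa.
Initial effective stress: σ'_0 = σ_v − u = 110.22 − 50.031 = 60.189 kPa.
Final effective stress: σ'_f = 60.189 + 109 = 169.19 kPa.
σ'_f = 169.19 ≤ σ'_p = 236 kPa, so the clay remains overconsolidated and only the recompression index applies:
S_c = C_r·H/(1+e₀)·log₁₀(σ'_f/σ'_0) = 0.024×7.7/2.12×log₁₀(169.19/60.189)
    = 0.08717 × 0.44886 = 0.03913 m

S_c ≈ 39.1 mm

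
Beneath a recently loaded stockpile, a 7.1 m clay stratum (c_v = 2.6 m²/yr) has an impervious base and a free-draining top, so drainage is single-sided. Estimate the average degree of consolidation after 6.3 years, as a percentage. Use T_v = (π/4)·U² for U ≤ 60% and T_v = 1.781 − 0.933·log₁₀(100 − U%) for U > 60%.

U ≈ 63.6 %

Drainage path length: H_d = H = 7.1 m (single drainage).
T_v = c_v·t/H_d² = 2.6×6.3/7.1² = 0.32494.
T_v = 0.32494 corresponds to the U > 60% branch:
U = 1 − 10^((1.781 − T_v)/0.933)/100 = 0.6364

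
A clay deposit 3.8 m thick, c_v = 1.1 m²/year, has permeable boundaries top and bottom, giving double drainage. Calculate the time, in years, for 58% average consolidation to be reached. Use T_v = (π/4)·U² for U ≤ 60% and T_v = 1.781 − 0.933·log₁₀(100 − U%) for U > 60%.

Drainage path length: H_d = H/2 = 1.9 m (double drainage).
U ≤ 60%: T_v = (π/4)·U² = (π/4)×0.58² = 0.26421.
t = T_v·H_d²/c_v = 0.26421×1.9²/1.1 = 0.8671 years.

t ≈ 0.867 years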